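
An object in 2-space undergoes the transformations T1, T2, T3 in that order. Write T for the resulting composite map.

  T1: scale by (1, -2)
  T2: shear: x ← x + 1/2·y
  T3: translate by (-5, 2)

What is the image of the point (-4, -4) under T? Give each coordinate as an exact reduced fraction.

T(p) = (-5, 10)

T1 scale by (1, -2): (-4, -4) → (-4, 8)
T2 shear: x ← x + 1/2·y: (-4, 8) → (0, 8)
T3 translate by (-5, 2): (0, 8) → (-5, 10)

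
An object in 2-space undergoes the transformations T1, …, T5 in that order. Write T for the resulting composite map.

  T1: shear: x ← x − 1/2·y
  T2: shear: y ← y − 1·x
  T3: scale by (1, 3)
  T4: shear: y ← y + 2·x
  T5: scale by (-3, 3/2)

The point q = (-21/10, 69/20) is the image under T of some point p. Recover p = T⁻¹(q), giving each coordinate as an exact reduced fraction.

T1 = [1 -1/2 0; 0 1 0; 0 0 1]
T2·T1 = [1 -1/2 0; -1 3/2 0; 0 0 1]
T3·…·T1 = [1 -1/2 0; -3 9/2 0; 0 0 1]
T4·…·T1 = [1 -1/2 0; -1 7/2 0; 0 0 1]
T5·…·T1 = [-3 3/2 0; -3/2 21/4 0; 0 0 1]
det M = -27/2; M⁻¹ = [-7/18 1/9 0; -1/9 2/9 0; 0 0 1]
M⁻¹ · (-21/10, 69/20)ᵀ = (6/5, 1)ᵀ

p = (6/5, 1)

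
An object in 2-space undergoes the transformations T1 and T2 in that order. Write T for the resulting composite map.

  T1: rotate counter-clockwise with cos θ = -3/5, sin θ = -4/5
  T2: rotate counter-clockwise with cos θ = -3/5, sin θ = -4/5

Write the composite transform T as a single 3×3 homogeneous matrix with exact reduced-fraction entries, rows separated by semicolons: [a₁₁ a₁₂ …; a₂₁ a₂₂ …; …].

T = [-7/25 -24/25 0; 24/25 -7/25 0; 0 0 1]

T1 = [-3/5 4/5 0; -4/5 -3/5 0; 0 0 1]
T2·T1 = [-7/25 -24/25 0; 24/25 -7/25 0; 0 0 1]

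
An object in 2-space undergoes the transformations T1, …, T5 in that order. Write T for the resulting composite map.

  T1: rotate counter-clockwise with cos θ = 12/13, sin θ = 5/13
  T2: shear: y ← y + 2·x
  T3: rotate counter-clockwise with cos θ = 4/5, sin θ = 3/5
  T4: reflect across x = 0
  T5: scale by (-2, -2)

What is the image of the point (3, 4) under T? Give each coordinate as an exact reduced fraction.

T1 rotate counter-clockwise with cos θ = 12/13, sin θ = 5/13: (3, 4) → (16/13, 63/13)
T2 shear: y ← y + 2·x: (16/13, 63/13) → (16/13, 95/13)
T3 rotate counter-clockwise with cos θ = 4/5, sin θ = 3/5: (16/13, 95/13) → (-17/5, 428/65)
T4 reflect across x = 0: (-17/5, 428/65) → (17/5, 428/65)
T5 scale by (-2, -2): (17/5, 428/65) → (-34/5, -856/65)

T(p) = (-34/5, -856/65)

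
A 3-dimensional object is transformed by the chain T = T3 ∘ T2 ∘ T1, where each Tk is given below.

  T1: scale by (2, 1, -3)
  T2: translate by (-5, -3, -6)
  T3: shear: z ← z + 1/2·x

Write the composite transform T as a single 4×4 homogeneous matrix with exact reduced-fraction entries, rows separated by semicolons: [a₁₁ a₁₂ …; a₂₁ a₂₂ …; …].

T = [2 0 0 -5; 0 1 0 -3; 1 0 -3 -17/2; 0 0 0 1]

T1 = [2 0 0 0; 0 1 0 0; 0 0 -3 0; 0 0 0 1]
T2·T1 = [2 0 0 -5; 0 1 0 -3; 0 0 -3 -6; 0 0 0 1]
T3·…·T1 = [2 0 0 -5; 0 1 0 -3; 1 0 -3 -17/2; 0 0 0 1]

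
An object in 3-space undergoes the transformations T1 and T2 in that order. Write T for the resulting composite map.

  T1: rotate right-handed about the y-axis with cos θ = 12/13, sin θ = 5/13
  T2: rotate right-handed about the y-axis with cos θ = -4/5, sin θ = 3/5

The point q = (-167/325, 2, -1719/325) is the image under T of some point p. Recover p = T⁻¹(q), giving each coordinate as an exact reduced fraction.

T1 = [12/13 0 5/13 0; 0 1 0 0; -5/13 0 12/13 0; 0 0 0 1]
T2·T1 = [-63/65 0 16/65 0; 0 1 0 0; -16/65 0 -63/65 0; 0 0 0 1]
det M = 1; M⁻¹ = [-63/65 0 -16/65 0; 0 1 0 0; 16/65 0 -63/65 0; 0 0 0 1]
M⁻¹ · (-167/325, 2, -1719/325)ᵀ = (9/5, 2, 5)ᵀ

p = (9/5, 2, 5)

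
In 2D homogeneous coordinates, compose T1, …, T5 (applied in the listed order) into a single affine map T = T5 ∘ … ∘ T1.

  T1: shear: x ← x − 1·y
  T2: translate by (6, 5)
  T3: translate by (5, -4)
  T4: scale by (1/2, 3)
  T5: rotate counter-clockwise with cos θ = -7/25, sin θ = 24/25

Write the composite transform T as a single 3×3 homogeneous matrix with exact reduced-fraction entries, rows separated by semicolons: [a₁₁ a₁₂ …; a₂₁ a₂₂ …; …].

T = [-7/50 -137/50 -221/50; 12/25 -33/25 111/25; 0 0 1]

T1 = [1 -1 0; 0 1 0; 0 0 1]
T2·T1 = [1 -1 6; 0 1 5; 0 0 1]
T3·…·T1 = [1 -1 11; 0 1 1; 0 0 1]
T4·…·T1 = [1/2 -1/2 11/2; 0 3 3; 0 0 1]
T5·…·T1 = [-7/50 -137/50 -221/50; 12/25 -33/25 111/25; 0 0 1]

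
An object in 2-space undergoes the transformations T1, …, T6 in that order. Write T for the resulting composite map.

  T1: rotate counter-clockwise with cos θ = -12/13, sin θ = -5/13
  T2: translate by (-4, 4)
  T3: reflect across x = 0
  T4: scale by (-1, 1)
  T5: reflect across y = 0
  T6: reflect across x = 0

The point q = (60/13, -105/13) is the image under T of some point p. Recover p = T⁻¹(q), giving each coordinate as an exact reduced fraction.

T1 = [-12/13 5/13 0; -5/13 -12/13 0; 0 0 1]
T2·T1 = [-12/13 5/13 -4; -5/13 -12/13 4; 0 0 1]
T3·…·T1 = [12/13 -5/13 4; -5/13 -12/13 4; 0 0 1]
T4·…·T1 = [-12/13 5/13 -4; -5/13 -12/13 4; 0 0 1]
T5·…·T1 = [-12/13 5/13 -4; 5/13 12/13 -4; 0 0 1]
T6·…·T1 = [12/13 -5/13 4; 5/13 12/13 -4; 0 0 1]
det M = 1; M⁻¹ = [12/13 5/13 -28/13; -5/13 12/13 68/13; 0 0 1]
M⁻¹ · (60/13, -105/13)ᵀ = (-1, -4)ᵀ

p = (-1, -4)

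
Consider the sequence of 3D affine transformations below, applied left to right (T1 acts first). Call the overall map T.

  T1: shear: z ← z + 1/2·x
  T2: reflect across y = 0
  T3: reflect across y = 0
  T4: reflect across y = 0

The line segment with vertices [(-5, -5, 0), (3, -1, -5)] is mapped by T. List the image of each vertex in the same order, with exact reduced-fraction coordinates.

T1 shear: z ← z + 1/2·x: (-5, -5, 0) → (-5, -5, -5/2); (3, -1, -5) → (3, -1, -7/2)
T2 reflect across y = 0: (-5, -5, -5/2) → (-5, 5, -5/2); (3, -1, -7/2) → (3, 1, -7/2)
T3 reflect across y = 0: (-5, 5, -5/2) → (-5, -5, -5/2); (3, 1, -7/2) → (3, -1, -7/2)
T4 reflect across y = 0: (-5, -5, -5/2) → (-5, 5, -5/2); (3, -1, -7/2) → (3, 1, -7/2)

image vertices: (-5, 5, -5/2), (3, 1, -7/2)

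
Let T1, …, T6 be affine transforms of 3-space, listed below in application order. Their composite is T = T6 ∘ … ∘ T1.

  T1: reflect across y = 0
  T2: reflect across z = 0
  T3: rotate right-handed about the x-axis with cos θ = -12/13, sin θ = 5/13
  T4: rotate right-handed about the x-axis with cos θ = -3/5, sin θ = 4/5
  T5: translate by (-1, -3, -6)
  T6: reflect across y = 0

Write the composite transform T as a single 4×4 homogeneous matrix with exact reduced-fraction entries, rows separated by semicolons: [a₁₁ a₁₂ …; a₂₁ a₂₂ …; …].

T = [1 0 0 -1; 0 16/65 63/65 3; 0 63/65 -16/65 -6; 0 0 0 1]

T1 = [1 0 0 0; 0 -1 0 0; 0 0 1 0; 0 0 0 1]
T2·T1 = [1 0 0 0; 0 -1 0 0; 0 0 -1 0; 0 0 0 1]
T3·…·T1 = [1 0 0 0; 0 12/13 5/13 0; 0 -5/13 12/13 0; 0 0 0 1]
T4·…·T1 = [1 0 0 0; 0 -16/65 -63/65 0; 0 63/65 -16/65 0; 0 0 0 1]
T5·…·T1 = [1 0 0 -1; 0 -16/65 -63/65 -3; 0 63/65 -16/65 -6; 0 0 0 1]
T6·…·T1 = [1 0 0 -1; 0 16/65 63/65 3; 0 63/65 -16/65 -6; 0 0 0 1]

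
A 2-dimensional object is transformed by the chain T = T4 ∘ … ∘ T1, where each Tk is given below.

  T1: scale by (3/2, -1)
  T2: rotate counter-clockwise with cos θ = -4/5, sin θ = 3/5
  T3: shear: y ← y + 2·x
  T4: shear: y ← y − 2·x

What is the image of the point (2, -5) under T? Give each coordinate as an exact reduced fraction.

T(p) = (-27/5, -11/5)

T1 scale by (3/2, -1): (2, -5) → (3, 5)
T2 rotate counter-clockwise with cos θ = -4/5, sin θ = 3/5: (3, 5) → (-27/5, -11/5)
T3 shear: y ← y + 2·x: (-27/5, -11/5) → (-27/5, -13)
T4 shear: y ← y − 2·x: (-27/5, -13) → (-27/5, -11/5)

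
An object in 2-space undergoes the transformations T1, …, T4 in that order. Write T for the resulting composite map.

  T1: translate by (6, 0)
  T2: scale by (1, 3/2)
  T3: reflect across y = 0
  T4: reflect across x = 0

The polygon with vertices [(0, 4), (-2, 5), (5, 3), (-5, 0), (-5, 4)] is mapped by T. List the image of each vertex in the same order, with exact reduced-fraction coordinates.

T1 translate by (6, 0): (0, 4) → (6, 4); (-2, 5) → (4, 5); (5, 3) → (11, 3); (-5, 0) → (1, 0); (-5, 4) → (1, 4)
T2 scale by (1, 3/2): (6, 4) → (6, 6); (4, 5) → (4, 15/2); (11, 3) → (11, 9/2); (1, 0) → (1, 0); (1, 4) → (1, 6)
T3 reflect across y = 0: (6, 6) → (6, -6); (4, 15/2) → (4, -15/2); (11, 9/2) → (11, -9/2); (1, 0) → (1, 0); (1, 6) → (1, -6)
T4 reflect across x = 0: (6, -6) → (-6, -6); (4, -15/2) → (-4, -15/2); (11, -9/2) → (-11, -9/2); (1, 0) → (-1, 0); (1, -6) → (-1, -6)

image vertices: (-6, -6), (-4, -15/2), (-11, -9/2), (-1, 0), (-1, -6)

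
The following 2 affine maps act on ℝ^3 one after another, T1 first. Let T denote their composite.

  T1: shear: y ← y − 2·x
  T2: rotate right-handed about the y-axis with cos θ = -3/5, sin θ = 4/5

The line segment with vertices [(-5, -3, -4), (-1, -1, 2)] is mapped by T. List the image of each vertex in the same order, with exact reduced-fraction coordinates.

image vertices: (-1/5, 7, 32/5), (11/5, 1, -2/5)

T1 shear: y ← y − 2·x: (-5, -3, -4) → (-5, 7, -4); (-1, -1, 2) → (-1, 1, 2)
T2 rotate right-handed about the y-axis with cos θ = -3/5, sin θ = 4/5: (-5, 7, -4) → (-1/5, 7, 32/5); (-1, 1, 2) → (11/5, 1, -2/5)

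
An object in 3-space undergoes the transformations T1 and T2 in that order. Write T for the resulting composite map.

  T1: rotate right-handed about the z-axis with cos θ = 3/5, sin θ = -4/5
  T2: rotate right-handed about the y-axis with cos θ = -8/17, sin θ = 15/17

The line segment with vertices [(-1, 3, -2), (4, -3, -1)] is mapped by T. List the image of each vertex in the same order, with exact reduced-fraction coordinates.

T1 rotate right-handed about the z-axis with cos θ = 3/5, sin θ = -4/5: (-1, 3, -2) → (9/5, 13/5, -2); (4, -3, -1) → (0, -5, -1)
T2 rotate right-handed about the y-axis with cos θ = -8/17, sin θ = 15/17: (9/5, 13/5, -2) → (-222/85, 13/5, -11/17); (0, -5, -1) → (-15/17, -5, 8/17)

image vertices: (-222/85, 13/5, -11/17), (-15/17, -5, 8/17)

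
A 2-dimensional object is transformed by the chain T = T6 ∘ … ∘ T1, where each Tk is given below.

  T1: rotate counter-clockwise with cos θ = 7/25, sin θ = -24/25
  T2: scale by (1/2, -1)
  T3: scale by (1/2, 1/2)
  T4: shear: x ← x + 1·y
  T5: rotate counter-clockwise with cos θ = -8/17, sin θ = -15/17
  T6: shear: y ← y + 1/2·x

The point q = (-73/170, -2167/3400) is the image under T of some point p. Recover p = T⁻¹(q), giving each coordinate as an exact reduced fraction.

T1 = [7/25 24/25 0; -24/25 7/25 0; 0 0 1]
T2·T1 = [7/50 12/25 0; 24/25 -7/25 0; 0 0 1]
T3·…·T1 = [7/100 6/25 0; 12/25 -7/50 0; 0 0 1]
T4·…·T1 = [11/20 1/10 0; 12/25 -7/50 0; 0 0 1]
T5·…·T1 = [14/85 -29/170 0; -1209/1700 -19/850 0; 0 0 1]
T6·…·T1 = [14/85 -29/170 0; -1069/1700 -183/1700 0; 0 0 1]
det M = -1/8; M⁻¹ = [366/425 -116/85 0; -2138/425 -112/85 0; 0 0 1]
M⁻¹ · (-73/170, -2167/3400)ᵀ = (1/2, 3)ᵀ

p = (1/2, 3)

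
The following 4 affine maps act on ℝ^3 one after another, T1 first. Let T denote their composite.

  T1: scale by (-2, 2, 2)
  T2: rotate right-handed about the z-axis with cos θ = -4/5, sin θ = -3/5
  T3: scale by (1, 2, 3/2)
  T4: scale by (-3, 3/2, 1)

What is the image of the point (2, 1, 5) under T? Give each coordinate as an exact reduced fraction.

T1 scale by (-2, 2, 2): (2, 1, 5) → (-4, 2, 10)
T2 rotate right-handed about the z-axis with cos θ = -4/5, sin θ = -3/5: (-4, 2, 10) → (22/5, 4/5, 10)
T3 scale by (1, 2, 3/2): (22/5, 4/5, 10) → (22/5, 8/5, 15)
T4 scale by (-3, 3/2, 1): (22/5, 8/5, 15) → (-66/5, 12/5, 15)

T(p) = (-66/5, 12/5, 15)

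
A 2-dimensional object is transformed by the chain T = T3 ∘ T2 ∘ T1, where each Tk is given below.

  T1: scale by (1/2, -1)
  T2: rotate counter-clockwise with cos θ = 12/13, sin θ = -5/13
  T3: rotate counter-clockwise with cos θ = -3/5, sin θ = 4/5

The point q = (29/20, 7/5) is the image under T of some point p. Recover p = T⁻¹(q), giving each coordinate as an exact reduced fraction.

p = (2, 7/4)

T1 = [1/2 0 0; 0 -1 0; 0 0 1]
T2·T1 = [6/13 -5/13 0; -5/26 -12/13 0; 0 0 1]
T3·…·T1 = [-8/65 63/65 0; 63/130 16/65 0; 0 0 1]
det M = -1/2; M⁻¹ = [-32/65 126/65 0; 63/65 16/65 0; 0 0 1]
M⁻¹ · (29/20, 7/5)ᵀ = (2, 7/4)ᵀ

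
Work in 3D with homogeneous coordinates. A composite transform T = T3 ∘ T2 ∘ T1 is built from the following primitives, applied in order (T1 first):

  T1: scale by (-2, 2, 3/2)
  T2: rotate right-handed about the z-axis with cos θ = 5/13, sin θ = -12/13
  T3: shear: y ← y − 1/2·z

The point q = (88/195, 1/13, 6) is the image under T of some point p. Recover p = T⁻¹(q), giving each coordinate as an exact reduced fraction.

p = (4/3, 4/5, 4)

T1 = [-2 0 0 0; 0 2 0 0; 0 0 3/2 0; 0 0 0 1]
T2·T1 = [-10/13 24/13 0 0; 24/13 10/13 0 0; 0 0 3/2 0; 0 0 0 1]
T3·…·T1 = [-10/13 24/13 0 0; 24/13 10/13 -3/4 0; 0 0 3/2 0; 0 0 0 1]
det M = -6; M⁻¹ = [-5/26 6/13 3/13 0; 6/13 5/26 5/52 0; 0 0 2/3 0; 0 0 0 1]
M⁻¹ · (88/195, 1/13, 6)ᵀ = (4/3, 4/5, 4)ᵀ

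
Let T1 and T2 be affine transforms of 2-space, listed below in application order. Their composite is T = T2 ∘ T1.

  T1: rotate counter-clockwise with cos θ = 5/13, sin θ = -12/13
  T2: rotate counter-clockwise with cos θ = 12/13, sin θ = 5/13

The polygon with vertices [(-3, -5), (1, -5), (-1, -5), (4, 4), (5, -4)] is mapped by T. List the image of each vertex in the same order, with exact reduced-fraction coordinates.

T1 rotate counter-clockwise with cos θ = 5/13, sin θ = -12/13: (-3, -5) → (-75/13, 11/13); (1, -5) → (-55/13, -37/13); (-1, -5) → (-5, -1); (4, 4) → (68/13, -28/13); (5, -4) → (-23/13, -80/13)
T2 rotate counter-clockwise with cos θ = 12/13, sin θ = 5/13: (-75/13, 11/13) → (-955/169, -243/169); (-55/13, -37/13) → (-475/169, -719/169); (-5, -1) → (-55/13, -37/13); (68/13, -28/13) → (956/169, 4/169); (-23/13, -80/13) → (124/169, -1075/169)

image vertices: (-955/169, -243/169), (-475/169, -719/169), (-55/13, -37/13), (956/169, 4/169), (124/169, -1075/169)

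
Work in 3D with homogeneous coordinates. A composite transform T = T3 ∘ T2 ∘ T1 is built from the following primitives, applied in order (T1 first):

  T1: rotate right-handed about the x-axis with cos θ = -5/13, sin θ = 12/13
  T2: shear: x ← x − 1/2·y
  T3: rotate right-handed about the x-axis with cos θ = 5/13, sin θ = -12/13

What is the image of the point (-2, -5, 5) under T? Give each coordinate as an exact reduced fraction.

T(p) = (-17/26, -1195/169, -5/169)

T1 rotate right-handed about the x-axis with cos θ = -5/13, sin θ = 12/13: (-2, -5, 5) → (-2, -35/13, -85/13)
T2 shear: x ← x − 1/2·y: (-2, -35/13, -85/13) → (-17/26, -35/13, -85/13)
T3 rotate right-handed about the x-axis with cos θ = 5/13, sin θ = -12/13: (-17/26, -35/13, -85/13) → (-17/26, -1195/169, -5/169)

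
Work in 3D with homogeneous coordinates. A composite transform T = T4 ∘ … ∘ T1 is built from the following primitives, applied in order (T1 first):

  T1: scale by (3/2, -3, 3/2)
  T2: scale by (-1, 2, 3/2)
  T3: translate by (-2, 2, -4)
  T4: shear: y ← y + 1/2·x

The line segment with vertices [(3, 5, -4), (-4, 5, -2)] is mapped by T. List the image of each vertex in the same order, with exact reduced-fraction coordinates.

image vertices: (-13/2, -125/4, -13), (4, -26, -17/2)

T1 scale by (3/2, -3, 3/2): (3, 5, -4) → (9/2, -15, -6); (-4, 5, -2) → (-6, -15, -3)
T2 scale by (-1, 2, 3/2): (9/2, -15, -6) → (-9/2, -30, -9); (-6, -15, -3) → (6, -30, -9/2)
T3 translate by (-2, 2, -4): (-9/2, -30, -9) → (-13/2, -28, -13); (6, -30, -9/2) → (4, -28, -17/2)
T4 shear: y ← y + 1/2·x: (-13/2, -28, -13) → (-13/2, -125/4, -13); (4, -28, -17/2) → (4, -26, -17/2)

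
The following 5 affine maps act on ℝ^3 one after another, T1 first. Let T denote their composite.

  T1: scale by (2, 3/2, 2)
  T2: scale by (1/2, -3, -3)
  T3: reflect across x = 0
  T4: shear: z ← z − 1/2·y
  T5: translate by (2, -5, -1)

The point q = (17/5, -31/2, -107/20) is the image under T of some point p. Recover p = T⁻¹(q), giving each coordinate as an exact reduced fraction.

T1 = [2 0 0 0; 0 3/2 0 0; 0 0 2 0; 0 0 0 1]
T2·T1 = [1 0 0 0; 0 -9/2 0 0; 0 0 -6 0; 0 0 0 1]
T3·…·T1 = [-1 0 0 0; 0 -9/2 0 0; 0 0 -6 0; 0 0 0 1]
T4·…·T1 = [-1 0 0 0; 0 -9/2 0 0; 0 9/4 -6 0; 0 0 0 1]
T5·…·T1 = [-1 0 0 2; 0 -9/2 0 -5; 0 9/4 -6 -1; 0 0 0 1]
det M = -27; M⁻¹ = [-1 0 0 2; 0 -2/9 0 -10/9; 0 -1/12 -1/6 -7/12; 0 0 0 1]
M⁻¹ · (17/5, -31/2, -107/20)ᵀ = (-7/5, 7/3, 8/5)ᵀ

p = (-7/5, 7/3, 8/5)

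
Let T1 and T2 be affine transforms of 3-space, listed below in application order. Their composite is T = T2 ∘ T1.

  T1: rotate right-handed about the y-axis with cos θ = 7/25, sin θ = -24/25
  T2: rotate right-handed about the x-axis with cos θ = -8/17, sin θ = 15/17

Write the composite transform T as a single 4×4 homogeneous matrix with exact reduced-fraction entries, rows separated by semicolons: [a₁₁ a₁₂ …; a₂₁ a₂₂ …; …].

T1 = [7/25 0 -24/25 0; 0 1 0 0; 24/25 0 7/25 0; 0 0 0 1]
T2·T1 = [7/25 0 -24/25 0; -72/85 -8/17 -21/85 0; -192/425 15/17 -56/425 0; 0 0 0 1]

T = [7/25 0 -24/25 0; -72/85 -8/17 -21/85 0; -192/425 15/17 -56/425 0; 0 0 0 1]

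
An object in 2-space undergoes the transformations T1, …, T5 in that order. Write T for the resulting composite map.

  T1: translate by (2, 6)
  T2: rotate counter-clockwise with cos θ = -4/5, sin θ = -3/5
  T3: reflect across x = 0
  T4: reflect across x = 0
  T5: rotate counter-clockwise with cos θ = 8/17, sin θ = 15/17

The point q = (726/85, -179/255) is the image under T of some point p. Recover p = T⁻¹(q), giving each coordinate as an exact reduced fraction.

p = (0, 7/3)

T1 = [1 0 2; 0 1 6; 0 0 1]
T2·T1 = [-4/5 3/5 2; -3/5 -4/5 -6; 0 0 1]
T3·…·T1 = [4/5 -3/5 -2; -3/5 -4/5 -6; 0 0 1]
T4·…·T1 = [-4/5 3/5 2; -3/5 -4/5 -6; 0 0 1]
T5·…·T1 = [13/85 84/85 106/17; -84/85 13/85 -18/17; 0 0 1]
det M = 1; M⁻¹ = [13/85 -84/85 -2; 84/85 13/85 -6; 0 0 1]
M⁻¹ · (726/85, -179/255)ᵀ = (0, 7/3)ᵀ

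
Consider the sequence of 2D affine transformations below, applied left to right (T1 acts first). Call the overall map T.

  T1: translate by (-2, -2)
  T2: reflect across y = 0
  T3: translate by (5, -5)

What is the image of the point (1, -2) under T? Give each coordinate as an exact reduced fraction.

T1 translate by (-2, -2): (1, -2) → (-1, -4)
T2 reflect across y = 0: (-1, -4) → (-1, 4)
T3 translate by (5, -5): (-1, 4) → (4, -1)

T(p) = (4, -1)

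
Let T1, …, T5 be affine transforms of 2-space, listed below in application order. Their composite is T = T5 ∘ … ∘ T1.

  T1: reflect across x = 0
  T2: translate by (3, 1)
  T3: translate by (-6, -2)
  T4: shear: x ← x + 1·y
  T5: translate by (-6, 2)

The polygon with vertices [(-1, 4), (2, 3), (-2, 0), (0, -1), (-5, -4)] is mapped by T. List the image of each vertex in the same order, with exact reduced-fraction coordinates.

T1 reflect across x = 0: (-1, 4) → (1, 4); (2, 3) → (-2, 3); (-2, 0) → (2, 0); (0, -1) → (0, -1); (-5, -4) → (5, -4)
T2 translate by (3, 1): (1, 4) → (4, 5); (-2, 3) → (1, 4); (2, 0) → (5, 1); (0, -1) → (3, 0); (5, -4) → (8, -3)
T3 translate by (-6, -2): (4, 5) → (-2, 3); (1, 4) → (-5, 2); (5, 1) → (-1, -1); (3, 0) → (-3, -2); (8, -3) → (2, -5)
T4 shear: x ← x + 1·y: (-2, 3) → (1, 3); (-5, 2) → (-3, 2); (-1, -1) → (-2, -1); (-3, -2) → (-5, -2); (2, -5) → (-3, -5)
T5 translate by (-6, 2): (1, 3) → (-5, 5); (-3, 2) → (-9, 4); (-2, -1) → (-8, 1); (-5, -2) → (-11, 0); (-3, -5) → (-9, -3)

image vertices: (-5, 5), (-9, 4), (-8, 1), (-11, 0), (-9, -3)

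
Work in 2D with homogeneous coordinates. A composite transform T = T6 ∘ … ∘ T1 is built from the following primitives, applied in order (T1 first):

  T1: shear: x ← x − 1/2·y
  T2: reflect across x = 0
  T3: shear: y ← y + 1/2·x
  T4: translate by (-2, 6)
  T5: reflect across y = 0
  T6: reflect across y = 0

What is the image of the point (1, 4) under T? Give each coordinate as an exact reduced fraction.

T(p) = (-1, 21/2)

T1 shear: x ← x − 1/2·y: (1, 4) → (-1, 4)
T2 reflect across x = 0: (-1, 4) → (1, 4)
T3 shear: y ← y + 1/2·x: (1, 4) → (1, 9/2)
T4 translate by (-2, 6): (1, 9/2) → (-1, 21/2)
T5 reflect across y = 0: (-1, 21/2) → (-1, -21/2)
T6 reflect across y = 0: (-1, -21/2) → (-1, 21/2)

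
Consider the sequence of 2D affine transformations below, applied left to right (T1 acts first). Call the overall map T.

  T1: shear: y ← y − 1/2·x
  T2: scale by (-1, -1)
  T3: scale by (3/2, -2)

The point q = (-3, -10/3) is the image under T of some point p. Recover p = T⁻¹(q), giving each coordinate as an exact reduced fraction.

p = (2, -2/3)

T1 = [1 0 0; -1/2 1 0; 0 0 1]
T2·T1 = [-1 0 0; 1/2 -1 0; 0 0 1]
T3·…·T1 = [-3/2 0 0; -1 2 0; 0 0 1]
det M = -3; M⁻¹ = [-2/3 0 0; -1/3 1/2 0; 0 0 1]
M⁻¹ · (-3, -10/3)ᵀ = (2, -2/3)ᵀ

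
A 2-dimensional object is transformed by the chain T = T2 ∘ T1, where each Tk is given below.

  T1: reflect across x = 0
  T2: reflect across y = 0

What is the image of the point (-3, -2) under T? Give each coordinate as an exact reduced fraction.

T(p) = (3, 2)

T1 reflect across x = 0: (-3, -2) → (3, -2)
T2 reflect across y = 0: (3, -2) → (3, 2)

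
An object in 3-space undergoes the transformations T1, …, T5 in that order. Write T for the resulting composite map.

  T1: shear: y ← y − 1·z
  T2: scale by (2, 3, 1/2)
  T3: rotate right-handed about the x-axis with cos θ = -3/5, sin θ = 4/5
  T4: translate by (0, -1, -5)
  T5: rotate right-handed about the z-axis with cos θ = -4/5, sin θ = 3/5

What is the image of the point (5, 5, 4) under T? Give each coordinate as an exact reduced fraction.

T1 shear: y ← y − 1·z: (5, 5, 4) → (5, 1, 4)
T2 scale by (2, 3, 1/2): (5, 1, 4) → (10, 3, 2)
T3 rotate right-handed about the x-axis with cos θ = -3/5, sin θ = 4/5: (10, 3, 2) → (10, -17/5, 6/5)
T4 translate by (0, -1, -5): (10, -17/5, 6/5) → (10, -22/5, -19/5)
T5 rotate right-handed about the z-axis with cos θ = -4/5, sin θ = 3/5: (10, -22/5, -19/5) → (-134/25, 238/25, -19/5)

T(p) = (-134/25, 238/25, -19/5)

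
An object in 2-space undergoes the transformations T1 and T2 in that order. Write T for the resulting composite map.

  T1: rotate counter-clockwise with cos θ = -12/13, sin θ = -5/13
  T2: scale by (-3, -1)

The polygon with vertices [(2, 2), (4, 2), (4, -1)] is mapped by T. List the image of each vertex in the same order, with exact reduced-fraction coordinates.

T1 rotate counter-clockwise with cos θ = -12/13, sin θ = -5/13: (2, 2) → (-14/13, -34/13); (4, 2) → (-38/13, -44/13); (4, -1) → (-53/13, -8/13)
T2 scale by (-3, -1): (-14/13, -34/13) → (42/13, 34/13); (-38/13, -44/13) → (114/13, 44/13); (-53/13, -8/13) → (159/13, 8/13)

image vertices: (42/13, 34/13), (114/13, 44/13), (159/13, 8/13)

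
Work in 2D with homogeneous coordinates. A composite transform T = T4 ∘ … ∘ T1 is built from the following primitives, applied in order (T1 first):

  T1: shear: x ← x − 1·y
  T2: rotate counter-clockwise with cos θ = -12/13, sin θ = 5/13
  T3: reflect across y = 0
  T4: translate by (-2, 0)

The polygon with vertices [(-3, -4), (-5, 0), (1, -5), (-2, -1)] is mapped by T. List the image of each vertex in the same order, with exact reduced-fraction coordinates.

image vertices: (-18/13, -53/13), (34/13, 25/13), (-73/13, -90/13), (-9/13, -7/13)

T1 shear: x ← x − 1·y: (-3, -4) → (1, -4); (-5, 0) → (-5, 0); (1, -5) → (6, -5); (-2, -1) → (-1, -1)
T2 rotate counter-clockwise with cos θ = -12/13, sin θ = 5/13: (1, -4) → (8/13, 53/13); (-5, 0) → (60/13, -25/13); (6, -5) → (-47/13, 90/13); (-1, -1) → (17/13, 7/13)
T3 reflect across y = 0: (8/13, 53/13) → (8/13, -53/13); (60/13, -25/13) → (60/13, 25/13); (-47/13, 90/13) → (-47/13, -90/13); (17/13, 7/13) → (17/13, -7/13)
T4 translate by (-2, 0): (8/13, -53/13) → (-18/13, -53/13); (60/13, 25/13) → (34/13, 25/13); (-47/13, -90/13) → (-73/13, -90/13); (17/13, -7/13) → (-9/13, -7/13)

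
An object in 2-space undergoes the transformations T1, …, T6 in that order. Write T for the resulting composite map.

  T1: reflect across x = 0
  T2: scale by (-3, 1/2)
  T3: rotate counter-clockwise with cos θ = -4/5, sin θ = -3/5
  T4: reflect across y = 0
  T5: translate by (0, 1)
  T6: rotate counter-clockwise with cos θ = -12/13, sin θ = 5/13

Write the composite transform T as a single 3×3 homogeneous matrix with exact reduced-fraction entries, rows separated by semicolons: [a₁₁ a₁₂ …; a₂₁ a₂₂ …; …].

T = [99/65 -28/65 -5/13; -168/65 -33/130 -12/13; 0 0 1]

T1 = [-1 0 0; 0 1 0; 0 0 1]
T2·T1 = [3 0 0; 0 1/2 0; 0 0 1]
T3·…·T1 = [-12/5 3/10 0; -9/5 -2/5 0; 0 0 1]
T4·…·T1 = [-12/5 3/10 0; 9/5 2/5 0; 0 0 1]
T5·…·T1 = [-12/5 3/10 0; 9/5 2/5 1; 0 0 1]
T6·…·T1 = [99/65 -28/65 -5/13; -168/65 -33/130 -12/13; 0 0 1]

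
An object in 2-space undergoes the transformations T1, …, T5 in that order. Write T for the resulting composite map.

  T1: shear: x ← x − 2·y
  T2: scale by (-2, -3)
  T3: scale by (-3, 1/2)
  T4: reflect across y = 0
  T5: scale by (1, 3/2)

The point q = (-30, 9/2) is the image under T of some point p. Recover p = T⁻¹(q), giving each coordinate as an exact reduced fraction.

T1 = [1 -2 0; 0 1 0; 0 0 1]
T2·T1 = [-2 4 0; 0 -3 0; 0 0 1]
T3·…·T1 = [6 -12 0; 0 -3/2 0; 0 0 1]
T4·…·T1 = [6 -12 0; 0 3/2 0; 0 0 1]
T5·…·T1 = [6 -12 0; 0 9/4 0; 0 0 1]
det M = 27/2; M⁻¹ = [1/6 8/9 0; 0 4/9 0; 0 0 1]
M⁻¹ · (-30, 9/2)ᵀ = (-1, 2)ᵀ

p = (-1, 2)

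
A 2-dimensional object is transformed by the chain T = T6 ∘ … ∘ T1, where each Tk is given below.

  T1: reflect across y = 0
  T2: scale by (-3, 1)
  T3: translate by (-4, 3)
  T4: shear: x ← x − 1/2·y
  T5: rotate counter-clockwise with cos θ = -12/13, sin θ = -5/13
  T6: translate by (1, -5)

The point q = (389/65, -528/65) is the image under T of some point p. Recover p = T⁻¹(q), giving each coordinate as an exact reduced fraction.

p = (-1, -9/5)

T1 = [1 0 0; 0 -1 0; 0 0 1]
T2·T1 = [-3 0 0; 0 -1 0; 0 0 1]
T3·…·T1 = [-3 0 -4; 0 -1 3; 0 0 1]
T4·…·T1 = [-3 1/2 -11/2; 0 -1 3; 0 0 1]
T5·…·T1 = [36/13 -11/13 81/13; 15/13 19/26 -17/26; 0 0 1]
T6·…·T1 = [36/13 -11/13 94/13; 15/13 19/26 -147/26; 0 0 1]
det M = 3; M⁻¹ = [19/78 11/39 -1/6; -5/13 12/13 8; 0 0 1]
M⁻¹ · (389/65, -528/65)ᵀ = (-1, -9/5)ᵀ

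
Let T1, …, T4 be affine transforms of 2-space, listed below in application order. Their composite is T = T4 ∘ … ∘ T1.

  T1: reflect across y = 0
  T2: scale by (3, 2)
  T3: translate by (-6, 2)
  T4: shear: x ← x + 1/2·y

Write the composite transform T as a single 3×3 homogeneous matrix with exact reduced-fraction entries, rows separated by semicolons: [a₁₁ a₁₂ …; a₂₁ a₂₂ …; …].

T1 = [1 0 0; 0 -1 0; 0 0 1]
T2·T1 = [3 0 0; 0 -2 0; 0 0 1]
T3·…·T1 = [3 0 -6; 0 -2 2; 0 0 1]
T4·…·T1 = [3 -1 -5; 0 -2 2; 0 0 1]

T = [3 -1 -5; 0 -2 2; 0 0 1]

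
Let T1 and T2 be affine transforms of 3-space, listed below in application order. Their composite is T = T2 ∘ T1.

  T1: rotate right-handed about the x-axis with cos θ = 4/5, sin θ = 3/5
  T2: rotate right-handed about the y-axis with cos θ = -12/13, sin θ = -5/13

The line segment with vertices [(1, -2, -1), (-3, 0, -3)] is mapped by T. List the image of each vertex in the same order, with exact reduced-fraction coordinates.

T1 rotate right-handed about the x-axis with cos θ = 4/5, sin θ = 3/5: (1, -2, -1) → (1, -1, -2); (-3, 0, -3) → (-3, 9/5, -12/5)
T2 rotate right-handed about the y-axis with cos θ = -12/13, sin θ = -5/13: (1, -1, -2) → (-2/13, -1, 29/13); (-3, 9/5, -12/5) → (48/13, 9/5, 69/65)

image vertices: (-2/13, -1, 29/13), (48/13, 9/5, 69/65)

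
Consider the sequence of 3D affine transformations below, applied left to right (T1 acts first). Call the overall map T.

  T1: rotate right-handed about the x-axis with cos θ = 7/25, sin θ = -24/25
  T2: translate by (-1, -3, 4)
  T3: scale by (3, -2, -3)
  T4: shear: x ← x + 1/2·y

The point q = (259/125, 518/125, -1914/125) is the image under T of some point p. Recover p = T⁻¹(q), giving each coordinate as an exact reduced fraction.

p = (1, -4/5, 6/5)

T1 = [1 0 0 0; 0 7/25 24/25 0; 0 -24/25 7/25 0; 0 0 0 1]
T2·T1 = [1 0 0 -1; 0 7/25 24/25 -3; 0 -24/25 7/25 4; 0 0 0 1]
T3·…·T1 = [3 0 0 -3; 0 -14/25 -48/25 6; 0 72/25 -21/25 -12; 0 0 0 1]
T4·…·T1 = [3 -7/25 -24/25 0; 0 -14/25 -48/25 6; 0 72/25 -21/25 -12; 0 0 0 1]
det M = 18; M⁻¹ = [1/3 -1/6 0 1; 0 -7/50 8/25 117/25; 0 -12/25 -7/75 44/25; 0 0 0 1]
M⁻¹ · (259/125, 518/125, -1914/125)ᵀ = (1, -4/5, 6/5)ᵀ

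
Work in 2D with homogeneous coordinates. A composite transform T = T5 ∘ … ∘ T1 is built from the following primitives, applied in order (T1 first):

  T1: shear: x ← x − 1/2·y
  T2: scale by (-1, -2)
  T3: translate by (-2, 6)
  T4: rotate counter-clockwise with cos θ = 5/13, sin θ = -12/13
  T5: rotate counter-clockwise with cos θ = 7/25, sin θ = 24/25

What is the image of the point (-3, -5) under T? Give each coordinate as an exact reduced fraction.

T1 shear: x ← x − 1/2·y: (-3, -5) → (-1/2, -5)
T2 scale by (-1, -2): (-1/2, -5) → (1/2, 10)
T3 translate by (-2, 6): (1/2, 10) → (-3/2, 16)
T4 rotate counter-clockwise with cos θ = 5/13, sin θ = -12/13: (-3/2, 16) → (369/26, 98/13)
T5 rotate counter-clockwise with cos θ = 7/25, sin θ = 24/25: (369/26, 98/13) → (-2121/650, 5114/325)

T(p) = (-2121/650, 5114/325)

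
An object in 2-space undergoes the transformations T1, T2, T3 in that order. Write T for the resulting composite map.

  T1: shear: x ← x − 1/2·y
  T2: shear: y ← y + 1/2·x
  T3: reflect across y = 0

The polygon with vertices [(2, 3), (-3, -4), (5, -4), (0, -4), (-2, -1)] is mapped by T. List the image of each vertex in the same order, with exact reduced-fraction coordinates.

T1 shear: x ← x − 1/2·y: (2, 3) → (1/2, 3); (-3, -4) → (-1, -4); (5, -4) → (7, -4); (0, -4) → (2, -4); (-2, -1) → (-3/2, -1)
T2 shear: y ← y + 1/2·x: (1/2, 3) → (1/2, 13/4); (-1, -4) → (-1, -9/2); (7, -4) → (7, -1/2); (2, -4) → (2, -3); (-3/2, -1) → (-3/2, -7/4)
T3 reflect across y = 0: (1/2, 13/4) → (1/2, -13/4); (-1, -9/2) → (-1, 9/2); (7, -1/2) → (7, 1/2); (2, -3) → (2, 3); (-3/2, -7/4) → (-3/2, 7/4)

image vertices: (1/2, -13/4), (-1, 9/2), (7, 1/2), (2, 3), (-3/2, 7/4)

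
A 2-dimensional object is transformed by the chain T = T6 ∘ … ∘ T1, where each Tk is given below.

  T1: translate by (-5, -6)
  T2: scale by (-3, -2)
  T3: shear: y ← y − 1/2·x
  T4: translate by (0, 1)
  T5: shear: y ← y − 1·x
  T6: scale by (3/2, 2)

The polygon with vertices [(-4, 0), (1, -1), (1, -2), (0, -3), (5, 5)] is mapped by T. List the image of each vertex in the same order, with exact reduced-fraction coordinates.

T1 translate by (-5, -6): (-4, 0) → (-9, -6); (1, -1) → (-4, -7); (1, -2) → (-4, -8); (0, -3) → (-5, -9); (5, 5) → (0, -1)
T2 scale by (-3, -2): (-9, -6) → (27, 12); (-4, -7) → (12, 14); (-4, -8) → (12, 16); (-5, -9) → (15, 18); (0, -1) → (0, 2)
T3 shear: y ← y − 1/2·x: (27, 12) → (27, -3/2); (12, 14) → (12, 8); (12, 16) → (12, 10); (15, 18) → (15, 21/2); (0, 2) → (0, 2)
T4 translate by (0, 1): (27, -3/2) → (27, -1/2); (12, 8) → (12, 9); (12, 10) → (12, 11); (15, 21/2) → (15, 23/2); (0, 2) → (0, 3)
T5 shear: y ← y − 1·x: (27, -1/2) → (27, -55/2); (12, 9) → (12, -3); (12, 11) → (12, -1); (15, 23/2) → (15, -7/2); (0, 3) → (0, 3)
T6 scale by (3/2, 2): (27, -55/2) → (81/2, -55); (12, -3) → (18, -6); (12, -1) → (18, -2); (15, -7/2) → (45/2, -7); (0, 3) → (0, 6)

image vertices: (81/2, -55), (18, -6), (18, -2), (45/2, -7), (0, 6)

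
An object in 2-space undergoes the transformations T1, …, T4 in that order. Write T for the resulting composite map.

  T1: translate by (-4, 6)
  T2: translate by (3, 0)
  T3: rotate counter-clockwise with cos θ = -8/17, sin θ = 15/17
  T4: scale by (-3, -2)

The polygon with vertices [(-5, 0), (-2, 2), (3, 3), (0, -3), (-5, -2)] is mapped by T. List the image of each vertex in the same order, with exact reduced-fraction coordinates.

T1 translate by (-4, 6): (-5, 0) → (-9, 6); (-2, 2) → (-6, 8); (3, 3) → (-1, 9); (0, -3) → (-4, 3); (-5, -2) → (-9, 4)
T2 translate by (3, 0): (-9, 6) → (-6, 6); (-6, 8) → (-3, 8); (-1, 9) → (2, 9); (-4, 3) → (-1, 3); (-9, 4) → (-6, 4)
T3 rotate counter-clockwise with cos θ = -8/17, sin θ = 15/17: (-6, 6) → (-42/17, -138/17); (-3, 8) → (-96/17, -109/17); (2, 9) → (-151/17, -42/17); (-1, 3) → (-37/17, -39/17); (-6, 4) → (-12/17, -122/17)
T4 scale by (-3, -2): (-42/17, -138/17) → (126/17, 276/17); (-96/17, -109/17) → (288/17, 218/17); (-151/17, -42/17) → (453/17, 84/17); (-37/17, -39/17) → (111/17, 78/17); (-12/17, -122/17) → (36/17, 244/17)

image vertices: (126/17, 276/17), (288/17, 218/17), (453/17, 84/17), (111/17, 78/17), (36/17, 244/17)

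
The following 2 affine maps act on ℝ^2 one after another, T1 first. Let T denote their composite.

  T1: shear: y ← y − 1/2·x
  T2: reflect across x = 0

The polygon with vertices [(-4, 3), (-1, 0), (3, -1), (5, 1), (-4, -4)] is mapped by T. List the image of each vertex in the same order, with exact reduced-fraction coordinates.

T1 shear: y ← y − 1/2·x: (-4, 3) → (-4, 5); (-1, 0) → (-1, 1/2); (3, -1) → (3, -5/2); (5, 1) → (5, -3/2); (-4, -4) → (-4, -2)
T2 reflect across x = 0: (-4, 5) → (4, 5); (-1, 1/2) → (1, 1/2); (3, -5/2) → (-3, -5/2); (5, -3/2) → (-5, -3/2); (-4, -2) → (4, -2)

image vertices: (4, 5), (1, 1/2), (-3, -5/2), (-5, -3/2), (4, -2)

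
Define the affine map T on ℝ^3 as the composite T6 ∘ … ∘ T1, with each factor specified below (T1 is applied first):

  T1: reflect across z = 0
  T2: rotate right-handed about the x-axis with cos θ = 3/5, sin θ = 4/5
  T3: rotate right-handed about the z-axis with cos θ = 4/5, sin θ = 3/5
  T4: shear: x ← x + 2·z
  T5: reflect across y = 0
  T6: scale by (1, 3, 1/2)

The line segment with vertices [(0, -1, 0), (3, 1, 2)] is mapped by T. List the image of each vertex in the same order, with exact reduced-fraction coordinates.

T1 reflect across z = 0: (0, -1, 0) → (0, -1, 0); (3, 1, 2) → (3, 1, -2)
T2 rotate right-handed about the x-axis with cos θ = 3/5, sin θ = 4/5: (0, -1, 0) → (0, -3/5, -4/5); (3, 1, -2) → (3, 11/5, -2/5)
T3 rotate right-handed about the z-axis with cos θ = 4/5, sin θ = 3/5: (0, -3/5, -4/5) → (9/25, -12/25, -4/5); (3, 11/5, -2/5) → (27/25, 89/25, -2/5)
T4 shear: x ← x + 2·z: (9/25, -12/25, -4/5) → (-31/25, -12/25, -4/5); (27/25, 89/25, -2/5) → (7/25, 89/25, -2/5)
T5 reflect across y = 0: (-31/25, -12/25, -4/5) → (-31/25, 12/25, -4/5); (7/25, 89/25, -2/5) → (7/25, -89/25, -2/5)
T6 scale by (1, 3, 1/2): (-31/25, 12/25, -4/5) → (-31/25, 36/25, -2/5); (7/25, -89/25, -2/5) → (7/25, -267/25, -1/5)

image vertices: (-31/25, 36/25, -2/5), (7/25, -267/25, -1/5)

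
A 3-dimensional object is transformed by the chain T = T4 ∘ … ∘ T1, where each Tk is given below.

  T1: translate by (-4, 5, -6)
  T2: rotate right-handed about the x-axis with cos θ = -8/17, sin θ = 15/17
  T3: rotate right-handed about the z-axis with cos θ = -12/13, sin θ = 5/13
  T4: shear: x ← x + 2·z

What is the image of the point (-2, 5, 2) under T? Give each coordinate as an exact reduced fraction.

T1 translate by (-4, 5, -6): (-2, 5, 2) → (-6, 10, -4)
T2 rotate right-handed about the x-axis with cos θ = -8/17, sin θ = 15/17: (-6, 10, -4) → (-6, -20/17, 182/17)
T3 rotate right-handed about the z-axis with cos θ = -12/13, sin θ = 5/13: (-6, -20/17, 182/17) → (1324/221, -270/221, 182/17)
T4 shear: x ← x + 2·z: (1324/221, -270/221, 182/17) → (6056/221, -270/221, 182/17)

T(p) = (6056/221, -270/221, 182/17)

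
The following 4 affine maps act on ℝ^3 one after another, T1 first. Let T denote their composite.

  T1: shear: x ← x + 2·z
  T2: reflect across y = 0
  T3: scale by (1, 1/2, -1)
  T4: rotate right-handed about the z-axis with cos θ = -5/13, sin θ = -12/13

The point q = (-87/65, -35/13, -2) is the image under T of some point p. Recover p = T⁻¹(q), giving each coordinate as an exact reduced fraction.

T1 = [1 0 2 0; 0 1 0 0; 0 0 1 0; 0 0 0 1]
T2·T1 = [1 0 2 0; 0 -1 0 0; 0 0 1 0; 0 0 0 1]
T3·…·T1 = [1 0 2 0; 0 -1/2 0 0; 0 0 -1 0; 0 0 0 1]
T4·…·T1 = [-5/13 -6/13 -10/13 0; -12/13 5/26 -24/13 0; 0 0 -1 0; 0 0 0 1]
det M = 1/2; M⁻¹ = [-5/13 -12/13 2 0; -24/13 10/13 0 0; 0 0 -1 0; 0 0 0 1]
M⁻¹ · (-87/65, -35/13, -2)ᵀ = (-1, 2/5, 2)ᵀ

p = (-1, 2/5, 2)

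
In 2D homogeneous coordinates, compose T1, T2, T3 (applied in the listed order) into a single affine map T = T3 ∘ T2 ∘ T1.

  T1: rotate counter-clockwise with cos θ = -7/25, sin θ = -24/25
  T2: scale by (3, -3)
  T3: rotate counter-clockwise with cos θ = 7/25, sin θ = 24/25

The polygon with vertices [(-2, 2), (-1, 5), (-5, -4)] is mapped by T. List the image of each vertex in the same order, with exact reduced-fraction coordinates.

image vertices: (6, 6), (3, 15), (15, -12)

T1 rotate counter-clockwise with cos θ = -7/25, sin θ = -24/25: (-2, 2) → (62/25, 34/25); (-1, 5) → (127/25, -11/25); (-5, -4) → (-61/25, 148/25)
T2 scale by (3, -3): (62/25, 34/25) → (186/25, -102/25); (127/25, -11/25) → (381/25, 33/25); (-61/25, 148/25) → (-183/25, -444/25)
T3 rotate counter-clockwise with cos θ = 7/25, sin θ = 24/25: (186/25, -102/25) → (6, 6); (381/25, 33/25) → (3, 15); (-183/25, -444/25) → (15, -12)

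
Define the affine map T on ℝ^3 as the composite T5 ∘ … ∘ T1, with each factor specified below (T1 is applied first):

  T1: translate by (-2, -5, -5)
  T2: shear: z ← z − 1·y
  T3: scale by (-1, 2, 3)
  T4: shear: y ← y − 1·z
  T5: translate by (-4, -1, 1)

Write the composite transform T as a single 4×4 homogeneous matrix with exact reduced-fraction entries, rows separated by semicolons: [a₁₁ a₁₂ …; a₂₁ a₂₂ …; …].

T1 = [1 0 0 -2; 0 1 0 -5; 0 0 1 -5; 0 0 0 1]
T2·T1 = [1 0 0 -2; 0 1 0 -5; 0 -1 1 0; 0 0 0 1]
T3·…·T1 = [-1 0 0 2; 0 2 0 -10; 0 -3 3 0; 0 0 0 1]
T4·…·T1 = [-1 0 0 2; 0 5 -3 -10; 0 -3 3 0; 0 0 0 1]
T5·…·T1 = [-1 0 0 -2; 0 5 -3 -11; 0 -3 3 1; 0 0 0 1]

T = [-1 0 0 -2; 0 5 -3 -11; 0 -3 3 1; 0 0 0 1]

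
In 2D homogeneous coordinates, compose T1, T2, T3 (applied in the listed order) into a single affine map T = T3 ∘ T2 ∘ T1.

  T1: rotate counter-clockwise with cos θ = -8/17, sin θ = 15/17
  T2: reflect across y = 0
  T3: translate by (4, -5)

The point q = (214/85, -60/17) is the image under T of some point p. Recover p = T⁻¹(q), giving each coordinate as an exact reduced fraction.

p = (-3/5, 2)

T1 = [-8/17 -15/17 0; 15/17 -8/17 0; 0 0 1]
T2·T1 = [-8/17 -15/17 0; -15/17 8/17 0; 0 0 1]
T3·…·T1 = [-8/17 -15/17 4; -15/17 8/17 -5; 0 0 1]
det M = -1; M⁻¹ = [-8/17 -15/17 -43/17; -15/17 8/17 100/17; 0 0 1]
M⁻¹ · (214/85, -60/17)ᵀ = (-3/5, 2)ᵀ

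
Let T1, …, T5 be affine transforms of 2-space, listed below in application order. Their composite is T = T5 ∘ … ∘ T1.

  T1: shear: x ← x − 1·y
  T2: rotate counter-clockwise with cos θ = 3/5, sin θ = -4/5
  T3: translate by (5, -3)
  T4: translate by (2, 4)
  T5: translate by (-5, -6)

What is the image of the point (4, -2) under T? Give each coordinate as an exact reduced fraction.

T1 shear: x ← x − 1·y: (4, -2) → (6, -2)
T2 rotate counter-clockwise with cos θ = 3/5, sin θ = -4/5: (6, -2) → (2, -6)
T3 translate by (5, -3): (2, -6) → (7, -9)
T4 translate by (2, 4): (7, -9) → (9, -5)
T5 translate by (-5, -6): (9, -5) → (4, -11)

T(p) = (4, -11)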